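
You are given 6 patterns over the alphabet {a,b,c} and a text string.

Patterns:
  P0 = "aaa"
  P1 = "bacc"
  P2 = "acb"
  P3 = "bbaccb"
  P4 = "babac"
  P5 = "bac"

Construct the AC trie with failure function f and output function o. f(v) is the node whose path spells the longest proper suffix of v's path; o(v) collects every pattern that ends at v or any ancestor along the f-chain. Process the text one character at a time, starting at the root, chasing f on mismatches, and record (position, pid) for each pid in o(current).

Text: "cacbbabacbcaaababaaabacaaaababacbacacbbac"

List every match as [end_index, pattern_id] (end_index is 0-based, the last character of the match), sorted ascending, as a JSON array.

Build:
Trie (insert patterns):
  n0 'ε': a→1 b→4
  n1 'a': a→2 c→8
  n2 'aa': a→3
  n3 'aaa': ·  [P0 ends]
  n4 'b': a→5 b→10
  n5 'ba': b→15 c→6
  n6 'bac': c→7  [P5 ends]
  n7 'bacc': ·  [P1 ends]
  n8 'ac': b→9
  n9 'acb': ·  [P2 ends]
  n10 'bb': a→11
  n11 'bba': c→12
  n12 'bbac': c→13
  n13 'bbacc': b→14
  n14 'bbaccb': ·  [P3 ends]
  n15 'bab': a→16
  n16 'baba': c→17
  n17 'babac': ·  [P4 ends]

Failure links (BFS by depth):
  fail(1) 'a': from fail(0)=0 chase 'a': 0 ⇒ 0;  out=∅∪out(0)=∅
  fail(4) 'b': from fail(0)=0 chase 'b': 0 ⇒ 0;  out=∅∪out(0)=∅
  fail(2) 'aa': from fail(1)=0 chase 'a': 0 ⇒ 1;  out=∅∪out(1)=∅
  fail(5) 'ba': from fail(4)=0 chase 'a': 0 ⇒ 1;  out=∅∪out(1)=∅
  fail(8) 'ac': from fail(1)=0 chase 'c': 0 ⇒ 0;  out=∅∪out(0)=∅
  fail(10) 'bb': from fail(4)=0 chase 'b': 0 ⇒ 4;  out=∅∪out(4)=∅
  fail(3) 'aaa': from fail(2)=1 chase 'a': 1 ⇒ 2;  out={0}∪out(2)={0}
  fail(6) 'bac': from fail(5)=1 chase 'c': 1 ⇒ 8;  out={5}∪out(8)={5}
  fail(9) 'acb': from fail(8)=0 chase 'b': 0 ⇒ 4;  out={2}∪out(4)={2}
  fail(11) 'bba': from fail(10)=4 chase 'a': 4 ⇒ 5;  out=∅∪out(5)=∅
  fail(15) 'bab': from fail(5)=1 chase 'b': 1→0 ⇒ 4;  out=∅∪out(4)=∅
  fail(7) 'bacc': from fail(6)=8 chase 'c': 8→0 ⇒ 0;  out={1}∪out(0)={1}
  fail(12) 'bbac': from fail(11)=5 chase 'c': 5 ⇒ 6;  out=∅∪out(6)={5}
  fail(16) 'baba': from fail(15)=4 chase 'a': 4 ⇒ 5;  out=∅∪out(5)=∅
  fail(13) 'bbacc': from fail(12)=6 chase 'c': 6 ⇒ 7;  out=∅∪out(7)={1}
  fail(17) 'babac': from fail(16)=5 chase 'c': 5 ⇒ 6;  out={4}∪out(6)={4,5}
  fail(14) 'bbaccb': from fail(13)=7 chase 'b': 7→0 ⇒ 4;  out={3}∪out(4)={3}

Text stream:
pos 0 'c': at 0
pos 1 'a': at 1
pos 2 'c': at 8
pos 3 'b': at 9  emit P2@[1:3]
pos 4 'b': at 10 (via fail)
pos 5 'a': at 11
pos 6 'b': at 15 (via fail)
pos 7 'a': at 16
pos 8 'c': at 17  emit P4@[4:8],P5@[6:8]
pos 9 'b': at 9 (via fail)  emit P2@[7:9]
pos 10 'c': at 0 (via fail)
pos 11 'a': at 1
pos 12 'a': at 2
pos 13 'a': at 3  emit P0@[11:13]
pos 14 'b': at 4 (via fail)
pos 15 'a': at 5
pos 16 'b': at 15
pos 17 'a': at 16
pos 18 'a': at 2 (via fail)
pos 19 'a': at 3  emit P0@[17:19]
pos 20 'b': at 4 (via fail)
pos 21 'a': at 5
pos 22 'c': at 6  emit P5@[20:22]
pos 23 'a': at 1 (via fail)
pos 24 'a': at 2
pos 25 'a': at 3  emit P0@[23:25]
pos 26 'a': at 3 (via fail)  emit P0@[24:26]
pos 27 'b': at 4 (via fail)
pos 28 'a': at 5
pos 29 'b': at 15
pos 30 'a': at 16
pos 31 'c': at 17  emit P4@[27:31],P5@[29:31]
pos 32 'b': at 9 (via fail)  emit P2@[30:32]
pos 33 'a': at 5 (via fail)
pos 34 'c': at 6  emit P5@[32:34]
pos 35 'a': at 1 (via fail)
pos 36 'c': at 8
pos 37 'b': at 9  emit P2@[35:37]
pos 38 'b': at 10 (via fail)
pos 39 'a': at 11
pos 40 'c': at 12  emit P5@[38:40]

All matches (sorted): [[3,2],[8,4],[8,5],[9,2],[13,0],[19,0],[22,5],[25,0],[26,0],[31,4],[31,5],[32,2],[34,5],[37,2],[40,5]]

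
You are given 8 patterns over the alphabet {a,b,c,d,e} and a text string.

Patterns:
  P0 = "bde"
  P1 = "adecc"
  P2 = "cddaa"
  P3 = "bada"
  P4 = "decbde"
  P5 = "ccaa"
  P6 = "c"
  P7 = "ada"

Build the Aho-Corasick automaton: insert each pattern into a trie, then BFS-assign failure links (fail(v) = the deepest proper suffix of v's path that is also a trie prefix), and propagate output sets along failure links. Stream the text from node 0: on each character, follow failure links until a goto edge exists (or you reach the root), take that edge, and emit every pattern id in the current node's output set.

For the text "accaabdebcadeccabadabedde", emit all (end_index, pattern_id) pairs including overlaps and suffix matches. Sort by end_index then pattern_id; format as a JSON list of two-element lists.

Build automaton:
Trie nodes:
  n0 'ε': a→4 b→1 c→9 d→17
  n1 'b': a→14 d→2
  n2 'bd': e→3
  n3 'bde': ·  ←P0
  n4 'a': d→5
  n5 'ad': a→26 e→6
  n6 'ade': c→7
  n7 'adec': c→8
  n8 'adecc': ·  ←P1
  n9 'c': c→23 d→10  ←P6
  n10 'cd': d→11
  n11 'cdd': a→12
  n12 'cdda': a→13
  n13 'cddaa': ·  ←P2
  n14 'ba': d→15
  n15 'bad': a→16
  n16 'bada': ·  ←P3
  n17 'd': e→18
  n18 'de': c→19
  n19 'dec': b→20
  n20 'decb': d→21
  n21 'decbd': e→22
  n22 'decbde': ·  ←P4
  n23 'cc': a→24
  n24 'cca': a→25
  n25 'ccaa': ·  ←P5
  n26 'ada': ·  ←P7

Failure links (BFS by depth):
  n1('b'): parent n0 fail=0; on 'b' 0 → fail=0;  out ∅∪∅=∅
  n4('a'): parent n0 fail=0; on 'a' 0 → fail=0;  out ∅∪∅=∅
  n9('c'): parent n0 fail=0; on 'c' 0 → fail=0;  out {6}∪∅={6}
  n17('d'): parent n0 fail=0; on 'd' 0 → fail=0;  out ∅∪∅=∅
  n2('bd'): parent n1 fail=0; on 'd' 0 → fail=17;  out ∅∪∅=∅
  n5('ad'): parent n4 fail=0; on 'd' 0 → fail=17;  out ∅∪∅=∅
  n10('cd'): parent n9 fail=0; on 'd' 0 → fail=17;  out ∅∪∅=∅
  n14('ba'): parent n1 fail=0; on 'a' 0 → fail=4;  out ∅∪∅=∅
  n18('de'): parent n17 fail=0; on 'e' 0 → fail=0;  out ∅∪∅=∅
  n23('cc'): parent n9 fail=0; on 'c' 0 → fail=9;  out ∅∪{6}={6}
  n3('bde'): parent n2 fail=17; on 'e' 17 → fail=18;  out {0}∪∅={0}
  n6('ade'): parent n5 fail=17; on 'e' 17 → fail=18;  out ∅∪∅=∅
  n11('cdd'): parent n10 fail=17; on 'd' 17→0 → fail=17;  out ∅∪∅=∅
  n15('bad'): parent n14 fail=4; on 'd' 4 → fail=5;  out ∅∪∅=∅
  n19('dec'): parent n18 fail=0; on 'c' 0 → fail=9;  out ∅∪{6}={6}
  n24('cca'): parent n23 fail=9; on 'a' 9→0 → fail=4;  out ∅∪∅=∅
  n26('ada'): parent n5 fail=17; on 'a' 17→0 → fail=4;  out {7}∪∅={7}
  n7('adec'): parent n6 fail=18; on 'c' 18 → fail=19;  out ∅∪{6}={6}
  n12('cdda'): parent n11 fail=17; on 'a' 17→0 → fail=4;  out ∅∪∅=∅
  n16('bada'): parent n15 fail=5; on 'a' 5 → fail=26;  out {3}∪{7}={3,7}
  n20('decb'): parent n19 fail=9; on 'b' 9→0 → fail=1;  out ∅∪∅=∅
  n25('ccaa'): parent n24 fail=4; on 'a' 4→0 → fail=4;  out {5}∪∅={5}
  n8('adecc'): parent n7 fail=19; on 'c' 19→9 → fail=23;  out {1}∪{6}={1,6}
  n13('cddaa'): parent n12 fail=4; on 'a' 4→0 → fail=4;  out {2}∪∅={2}
  n21('decbd'): parent n20 fail=1; on 'd' 1 → fail=2;  out ∅∪∅=∅
  n22('decbde'): parent n21 fail=2; on 'e' 2 → fail=3;  out {4}∪{0}={0,4}

Scan:
[0] read 'a'  n0⇒n4
[1] read 'c'  n4⇒n9 (fail-walked)  → match P6@[1:1]
[2] read 'c'  n9⇒n23  → match P6@[2:2]
[3] read 'a'  n23⇒n24
[4] read 'a'  n24⇒n25  → match P5@[1:4]
[5] read 'b'  n25⇒n1 (fail-walked)
[6] read 'd'  n1⇒n2
[7] read 'e'  n2⇒n3  → match P0@[5:7]
[8] read 'b'  n3⇒n1 (fail-walked)
[9] read 'c'  n1⇒n9 (fail-walked)  → match P6@[9:9]
[10] read 'a'  n9⇒n4 (fail-walked)
[11] read 'd'  n4⇒n5
[12] read 'e'  n5⇒n6
[13] read 'c'  n6⇒n7  → match P6@[13:13]
[14] read 'c'  n7⇒n8  → match P1@[10:14],P6@[14:14]
[15] read 'a'  n8⇒n24 (fail-walked)
[16] read 'b'  n24⇒n1 (fail-walked)
[17] read 'a'  n1⇒n14
[18] read 'd'  n14⇒n15
[19] read 'a'  n15⇒n16  → match P3@[16:19],P7@[17:19]
[20] read 'b'  n16⇒n1 (fail-walked)
[21] read 'e'  n1⇒n0 (fail-walked)
[22] read 'd'  n0⇒n17
[23] read 'd'  n17⇒n17 (fail-walked)
[24] read 'e'  n17⇒n18

All matches (sorted): [[1,6],[2,6],[4,5],[7,0],[9,6],[13,6],[14,1],[14,6],[19,3],[19,7]]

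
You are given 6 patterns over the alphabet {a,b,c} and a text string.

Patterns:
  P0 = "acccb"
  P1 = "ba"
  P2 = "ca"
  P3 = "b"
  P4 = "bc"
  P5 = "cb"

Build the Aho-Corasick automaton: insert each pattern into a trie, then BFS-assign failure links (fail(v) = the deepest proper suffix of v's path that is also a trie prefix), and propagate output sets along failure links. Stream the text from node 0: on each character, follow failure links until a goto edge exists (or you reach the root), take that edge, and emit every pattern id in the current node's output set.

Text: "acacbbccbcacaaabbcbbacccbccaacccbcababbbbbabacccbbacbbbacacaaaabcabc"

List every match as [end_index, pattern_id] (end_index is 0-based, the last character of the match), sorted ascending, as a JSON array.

Construct AC machine:
Trie (insert patterns):
  n0 'ε': a→1 b→6 c→8
  n1 'a': c→2
  n2 'ac': c→3
  n3 'acc': c→4
  n4 'accc': b→5
  n5 'acccb': ·  [P0 ends]
  n6 'b': a→7 c→10  [P3 ends]
  n7 'ba': ·  [P1 ends]
  n8 'c': a→9 b→11
  n9 'ca': ·  [P2 ends]
  n10 'bc': ·  [P4 ends]
  n11 'cb': ·  [P5 ends]

Failure links (BFS by depth):
  n1('a'): parent n0 fail=0; on 'a' 0 → fail=0;  out ∅∪∅=∅
  n6('b'): parent n0 fail=0; on 'b' 0 → fail=0;  out {3}∪∅={3}
  n8('c'): parent n0 fail=0; on 'c' 0 → fail=0;  out ∅∪∅=∅
  n2('ac'): parent n1 fail=0; on 'c' 0 → fail=8;  out ∅∪∅=∅
  n7('ba'): parent n6 fail=0; on 'a' 0 → fail=1;  out {1}∪∅={1}
  n9('ca'): parent n8 fail=0; on 'a' 0 → fail=1;  out {2}∪∅={2}
  n10('bc'): parent n6 fail=0; on 'c' 0 → fail=8;  out {4}∪∅={4}
  n11('cb'): parent n8 fail=0; on 'b' 0 → fail=6;  out {5}∪{3}={3,5}
  n3('acc'): parent n2 fail=8; on 'c' 8→0 → fail=8;  out ∅∪∅=∅
  n4('accc'): parent n3 fail=8; on 'c' 8→0 → fail=8;  out ∅∪∅=∅
  n5('acccb'): parent n4 fail=8; on 'b' 8 → fail=11;  out {0}∪{3,5}={0,3,5}

Scan:
i=0 'a': node 0→1
i=1 'c': node 1→2
i=2 'a': node 2→9 ·f  emit P2@[1:2]
i=3 'c': node 9→2 ·f
i=4 'b': node 2→11 ·f  emit P3@[4:4],P5@[3:4]
i=5 'b': node 11→6 ·f  emit P3@[5:5]
i=6 'c': node 6→10  emit P4@[5:6]
i=7 'c': node 10→8 ·f
i=8 'b': node 8→11  emit P3@[8:8],P5@[7:8]
i=9 'c': node 11→10 ·f  emit P4@[8:9]
i=10 'a': node 10→9 ·f  emit P2@[9:10]
i=11 'c': node 9→2 ·f
i=12 'a': node 2→9 ·f  emit P2@[11:12]
i=13 'a': node 9→1 ·f
i=14 'a': node 1→1 ·f
i=15 'b': node 1→6 ·f  emit P3@[15:15]
i=16 'b': node 6→6 ·f  emit P3@[16:16]
i=17 'c': node 6→10  emit P4@[16:17]
i=18 'b': node 10→11 ·f  emit P3@[18:18],P5@[17:18]
i=19 'b': node 11→6 ·f  emit P3@[19:19]
i=20 'a': node 6→7  emit P1@[19:20]
i=21 'c': node 7→2 ·f
i=22 'c': node 2→3
i=23 'c': node 3→4
i=24 'b': node 4→5  emit P0@[20:24],P3@[24:24],P5@[23:24]
i=25 'c': node 5→10 ·f  emit P4@[24:25]
i=26 'c': node 10→8 ·f
i=27 'a': node 8→9  emit P2@[26:27]
i=28 'a': node 9→1 ·f
i=29 'c': node 1→2
i=30 'c': node 2→3
i=31 'c': node 3→4
i=32 'b': node 4→5  emit P0@[28:32],P3@[32:32],P5@[31:32]
i=33 'c': node 5→10 ·f  emit P4@[32:33]
i=34 'a': node 10→9 ·f  emit P2@[33:34]
i=35 'b': node 9→6 ·f  emit P3@[35:35]
i=36 'a': node 6→7  emit P1@[35:36]
i=37 'b': node 7→6 ·f  emit P3@[37:37]
i=38 'b': node 6→6 ·f  emit P3@[38:38]
i=39 'b': node 6→6 ·f  emit P3@[39:39]
i=40 'b': node 6→6 ·f  emit P3@[40:40]
i=41 'b': node 6→6 ·f  emit P3@[41:41]
i=42 'a': node 6→7  emit P1@[41:42]
i=43 'b': node 7→6 ·f  emit P3@[43:43]
i=44 'a': node 6→7  emit P1@[43:44]
i=45 'c': node 7→2 ·f
i=46 'c': node 2→3
i=47 'c': node 3→4
i=48 'b': node 4→5  emit P0@[44:48],P3@[48:48],P5@[47:48]
i=49 'b': node 5→6 ·f  emit P3@[49:49]
i=50 'a': node 6→7  emit P1@[49:50]
i=51 'c': node 7→2 ·f
i=52 'b': node 2→11 ·f  emit P3@[52:52],P5@[51:52]
i=53 'b': node 11→6 ·f  emit P3@[53:53]
i=54 'b': node 6→6 ·f  emit P3@[54:54]
i=55 'a': node 6→7  emit P1@[54:55]
i=56 'c': node 7→2 ·f
i=57 'a': node 2→9 ·f  emit P2@[56:57]
i=58 'c': node 9→2 ·f
i=59 'a': node 2→9 ·f  emit P2@[58:59]
i=60 'a': node 9→1 ·f
i=61 'a': node 1→1 ·f
i=62 'a': node 1→1 ·f
i=63 'b': node 1→6 ·f  emit P3@[63:63]
i=64 'c': node 6→10  emit P4@[63:64]
i=65 'a': node 10→9 ·f  emit P2@[64:65]
i=66 'b': node 9→6 ·f  emit P3@[66:66]
i=67 'c': node 6→10  emit P4@[66:67]

Result: [[2,2],[4,3],[4,5],[5,3],[6,4],[8,3],[8,5],[9,4],[10,2],[12,2],[15,3],[16,3],[17,4],[18,3],[18,5],[19,3],[20,1],[24,0],[24,3],[24,5],[25,4],[27,2],[32,0],[32,3],[32,5],[33,4],[34,2],[35,3],[36,1],[37,3],[38,3],[39,3],[40,3],[41,3],[42,1],[43,3],[44,1],[48,0],[48,3],[48,5],[49,3],[50,1],[52,3],[52,5],[53,3],[54,3],[55,1],[57,2],[59,2],[63,3],[64,4],[65,2],[66,3],[67,4]]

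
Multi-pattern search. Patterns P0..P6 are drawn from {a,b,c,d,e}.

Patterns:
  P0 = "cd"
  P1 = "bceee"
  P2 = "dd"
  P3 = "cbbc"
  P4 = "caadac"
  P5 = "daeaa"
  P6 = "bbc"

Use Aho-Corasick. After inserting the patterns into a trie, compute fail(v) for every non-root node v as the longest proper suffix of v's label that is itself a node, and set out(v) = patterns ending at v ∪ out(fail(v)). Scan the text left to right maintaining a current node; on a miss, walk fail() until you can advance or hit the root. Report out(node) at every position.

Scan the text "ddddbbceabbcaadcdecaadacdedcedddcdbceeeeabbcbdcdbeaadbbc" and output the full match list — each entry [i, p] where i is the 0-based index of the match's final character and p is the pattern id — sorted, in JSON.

Build:
Trie nodes:
  0='ε' goto b→3 c→1 d→8
  1='c' goto a→13 b→10 d→2
  2='cd' goto ·  ←P0
  3='b' goto b→22 c→4
  4='bc' goto e→5
  5='bce' goto e→6
  6='bcee' goto e→7
  7='bceee' goto ·  ←P1
  8='d' goto a→18 d→9
  9='dd' goto ·  ←P2
  10='cb' goto b→11
  11='cbb' goto c→12
  12='cbbc' goto ·  ←P3
  13='ca' goto a→14
  14='caa' goto d→15
  15='caad' goto a→16
  16='caada' goto c→17
  17='caadac' goto ·  ←P4
  18='da' goto e→19
  19='dae' goto a→20
  20='daea' goto a→21
  21='daeaa' goto ·  ←P5
  22='bb' goto c→23
  23='bbc' goto ·  ←P6

BFS fail/out derivation:
  n1('c'): parent n0 fail=0; on 'c' 0 → fail=0;  out ∅∪∅=∅
  n3('b'): parent n0 fail=0; on 'b' 0 → fail=0;  out ∅∪∅=∅
  n8('d'): parent n0 fail=0; on 'd' 0 → fail=0;  out ∅∪∅=∅
  n2('cd'): parent n1 fail=0; on 'd' 0 → fail=8;  out {0}∪∅={0}
  n4('bc'): parent n3 fail=0; on 'c' 0 → fail=1;  out ∅∪∅=∅
  n9('dd'): parent n8 fail=0; on 'd' 0 → fail=8;  out {2}∪∅={2}
  n10('cb'): parent n1 fail=0; on 'b' 0 → fail=3;  out ∅∪∅=∅
  n13('ca'): parent n1 fail=0; on 'a' 0 → fail=0;  out ∅∪∅=∅
  n18('da'): parent n8 fail=0; on 'a' 0 → fail=0;  out ∅∪∅=∅
  n22('bb'): parent n3 fail=0; on 'b' 0 → fail=3;  out ∅∪∅=∅
  n5('bce'): parent n4 fail=1; on 'e' 1→0 → fail=0;  out ∅∪∅=∅
  n11('cbb'): parent n10 fail=3; on 'b' 3 → fail=22;  out ∅∪∅=∅
  n14('caa'): parent n13 fail=0; on 'a' 0 → fail=0;  out ∅∪∅=∅
  n19('dae'): parent n18 fail=0; on 'e' 0 → fail=0;  out ∅∪∅=∅
  n23('bbc'): parent n22 fail=3; on 'c' 3 → fail=4;  out {6}∪∅={6}
  n6('bcee'): parent n5 fail=0; on 'e' 0 → fail=0;  out ∅∪∅=∅
  n12('cbbc'): parent n11 fail=22; on 'c' 22 → fail=23;  out {3}∪{6}={3,6}
  n15('caad'): parent n14 fail=0; on 'd' 0 → fail=8;  out ∅∪∅=∅
  n20('daea'): parent n19 fail=0; on 'a' 0 → fail=0;  out ∅∪∅=∅
  n7('bceee'): parent n6 fail=0; on 'e' 0 → fail=0;  out {1}∪∅={1}
  n16('caada'): parent n15 fail=8; on 'a' 8 → fail=18;  out ∅∪∅=∅
  n21('daeaa'): parent n20 fail=0; on 'a' 0 → fail=0;  out {5}∪∅={5}
  n17('caadac'): parent n16 fail=18; on 'c' 18→0 → fail=1;  out {4}∪∅={4}

Run:
[0] read 'd'  n0⇒n8
[1] read 'd'  n8⇒n9  → match P2@[0:1]
[2] read 'd'  n9⇒n9 (fail-walked)  → match P2@[1:2]
[3] read 'd'  n9⇒n9 (fail-walked)  → match P2@[2:3]
[4] read 'b'  n9⇒n3 (fail-walked)
[5] read 'b'  n3⇒n22
[6] read 'c'  n22⇒n23  → match P6@[4:6]
[7] read 'e'  n23⇒n5 (fail-walked)
[8] read 'a'  n5⇒n0 (fail-walked)
[9] read 'b'  n0⇒n3
[10] read 'b'  n3⇒n22
[11] read 'c'  n22⇒n23  → match P6@[9:11]
[12] read 'a'  n23⇒n13 (fail-walked)
[13] read 'a'  n13⇒n14
[14] read 'd'  n14⇒n15
[15] read 'c'  n15⇒n1 (fail-walked)
[16] read 'd'  n1⇒n2  → match P0@[15:16]
[17] read 'e'  n2⇒n0 (fail-walked)
[18] read 'c'  n0⇒n1
[19] read 'a'  n1⇒n13
[20] read 'a'  n13⇒n14
[21] read 'd'  n14⇒n15
[22] read 'a'  n15⇒n16
[23] read 'c'  n16⇒n17  → match P4@[18:23]
[24] read 'd'  n17⇒n2 (fail-walked)  → match P0@[23:24]
[25] read 'e'  n2⇒n0 (fail-walked)
[26] read 'd'  n0⇒n8
[27] read 'c'  n8⇒n1 (fail-walked)
[28] read 'e'  n1⇒n0 (fail-walked)
[29] read 'd'  n0⇒n8
[30] read 'd'  n8⇒n9  → match P2@[29:30]
[31] read 'd'  n9⇒n9 (fail-walked)  → match P2@[30:31]
[32] read 'c'  n9⇒n1 (fail-walked)
[33] read 'd'  n1⇒n2  → match P0@[32:33]
[34] read 'b'  n2⇒n3 (fail-walked)
[35] read 'c'  n3⇒n4
[36] read 'e'  n4⇒n5
[37] read 'e'  n5⇒n6
[38] read 'e'  n6⇒n7  → match P1@[34:38]
[39] read 'e'  n7⇒n0 (fail-walked)
[40] read 'a'  n0⇒n0
[41] read 'b'  n0⇒n3
[42] read 'b'  n3⇒n22
[43] read 'c'  n22⇒n23  → match P6@[41:43]
[44] read 'b'  n23⇒n10 (fail-walked)
[45] read 'd'  n10⇒n8 (fail-walked)
[46] read 'c'  n8⇒n1 (fail-walked)
[47] read 'd'  n1⇒n2  → match P0@[46:47]
[48] read 'b'  n2⇒n3 (fail-walked)
[49] read 'e'  n3⇒n0 (fail-walked)
[50] read 'a'  n0⇒n0
[51] read 'a'  n0⇒n0
[52] read 'd'  n0⇒n8
[53] read 'b'  n8⇒n3 (fail-walked)
[54] read 'b'  n3⇒n22
[55] read 'c'  n22⇒n23  → match P6@[53:55]

All matches (sorted): [[1,2],[2,2],[3,2],[6,6],[11,6],[16,0],[23,4],[24,0],[30,2],[31,2],[33,0],[38,1],[43,6],[47,0],[55,6]]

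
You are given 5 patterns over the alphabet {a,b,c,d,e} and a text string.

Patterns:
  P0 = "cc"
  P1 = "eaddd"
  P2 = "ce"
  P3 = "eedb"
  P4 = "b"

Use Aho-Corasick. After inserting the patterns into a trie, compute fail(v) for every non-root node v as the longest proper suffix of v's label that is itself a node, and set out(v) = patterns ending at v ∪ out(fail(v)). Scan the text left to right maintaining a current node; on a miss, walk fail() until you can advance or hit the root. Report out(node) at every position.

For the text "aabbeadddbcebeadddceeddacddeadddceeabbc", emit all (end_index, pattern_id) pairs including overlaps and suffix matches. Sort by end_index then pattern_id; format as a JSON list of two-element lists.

Build automaton:
Trie nodes:
  0='ε' goto b→12 c→1 e→3
  1='c' goto c→2 e→8
  2='cc' goto ·  ←P0
  3='e' goto a→4 e→9
  4='ea' goto d→5
  5='ead' goto d→6
  6='eadd' goto d→7
  7='eaddd' goto ·  ←P1
  8='ce' goto ·  ←P2
  9='ee' goto d→10
  10='eed' goto b→11
  11='eedb' goto ·  ←P3
  12='b' goto ·  ←P4

BFS fail/out derivation:
  n1('c'): parent n0 fail=0; on 'c' 0 → fail=0;  out ∅∪∅=∅
  n3('e'): parent n0 fail=0; on 'e' 0 → fail=0;  out ∅∪∅=∅
  n12('b'): parent n0 fail=0; on 'b' 0 → fail=0;  out {4}∪∅={4}
  n2('cc'): parent n1 fail=0; on 'c' 0 → fail=1;  out {0}∪∅={0}
  n4('ea'): parent n3 fail=0; on 'a' 0 → fail=0;  out ∅∪∅=∅
  n8('ce'): parent n1 fail=0; on 'e' 0 → fail=3;  out {2}∪∅={2}
  n9('ee'): parent n3 fail=0; on 'e' 0 → fail=3;  out ∅∪∅=∅
  n5('ead'): parent n4 fail=0; on 'd' 0 → fail=0;  out ∅∪∅=∅
  n10('eed'): parent n9 fail=3; on 'd' 3→0 → fail=0;  out ∅∪∅=∅
  n6('eadd'): parent n5 fail=0; on 'd' 0 → fail=0;  out ∅∪∅=∅
  n11('eedb'): parent n10 fail=0; on 'b' 0 → fail=12;  out {3}∪{4}={3,4}
  n7('eaddd'): parent n6 fail=0; on 'd' 0 → fail=0;  out {1}∪∅={1}

Text stream:
i=0 'a': node 0→0
i=1 'a': node 0→0
i=2 'b': node 0→12  ** P4@[2:2]
i=3 'b': node 12→12 ·f  ** P4@[3:3]
i=4 'e': node 12→3 ·f
i=5 'a': node 3→4
i=6 'd': node 4→5
i=7 'd': node 5→6
i=8 'd': node 6→7  ** P1@[4:8]
i=9 'b': node 7→12 ·f  ** P4@[9:9]
i=10 'c': node 12→1 ·f
i=11 'e': node 1→8  ** P2@[10:11]
i=12 'b': node 8→12 ·f  ** P4@[12:12]
i=13 'e': node 12→3 ·f
i=14 'a': node 3→4
i=15 'd': node 4→5
i=16 'd': node 5→6
i=17 'd': node 6→7  ** P1@[13:17]
i=18 'c': node 7→1 ·f
i=19 'e': node 1→8  ** P2@[18:19]
i=20 'e': node 8→9 ·f
i=21 'd': node 9→10
i=22 'd': node 10→0 ·f
i=23 'a': node 0→0
i=24 'c': node 0→1
i=25 'd': node 1→0 ·f
i=26 'd': node 0→0
i=27 'e': node 0→3
i=28 'a': node 3→4
i=29 'd': node 4→5
i=30 'd': node 5→6
i=31 'd': node 6→7  ** P1@[27:31]
i=32 'c': node 7→1 ·f
i=33 'e': node 1→8  ** P2@[32:33]
i=34 'e': node 8→9 ·f
i=35 'a': node 9→4 ·f
i=36 'b': node 4→12 ·f  ** P4@[36:36]
i=37 'b': node 12→12 ·f  ** P4@[37:37]
i=38 'c': node 12→1 ·f

Result: [[2,4],[3,4],[8,1],[9,4],[11,2],[12,4],[17,1],[19,2],[31,1],[33,2],[36,4],[37,4]]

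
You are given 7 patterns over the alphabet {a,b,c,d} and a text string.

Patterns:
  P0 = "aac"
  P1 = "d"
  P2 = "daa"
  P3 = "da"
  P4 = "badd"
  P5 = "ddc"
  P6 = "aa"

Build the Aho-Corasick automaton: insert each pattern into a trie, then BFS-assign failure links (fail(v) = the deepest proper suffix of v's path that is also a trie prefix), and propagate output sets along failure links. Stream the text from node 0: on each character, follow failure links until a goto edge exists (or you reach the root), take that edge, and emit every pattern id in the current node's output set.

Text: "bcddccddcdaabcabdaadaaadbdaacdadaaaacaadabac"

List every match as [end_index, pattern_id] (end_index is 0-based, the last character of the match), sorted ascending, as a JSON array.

Construct AC machine:
Trie (insert patterns):
  n0 'ε': a→1 b→7 d→4
  n1 'a': a→2
  n2 'aa': c→3  [P6 ends]
  n3 'aac': ·  [P0 ends]
  n4 'd': a→5 d→11  [P1 ends]
  n5 'da': a→6  [P3 ends]
  n6 'daa': ·  [P2 ends]
  n7 'b': a→8
  n8 'ba': d→9
  n9 'bad': d→10
  n10 'badd': ·  [P4 ends]
  n11 'dd': c→12
  n12 'ddc': ·  [P5 ends]

BFS fail/out derivation:
  fail(1) 'a': from fail(0)=0 chase 'a': 0 ⇒ 0;  out=∅∪out(0)=∅
  fail(4) 'd': from fail(0)=0 chase 'd': 0 ⇒ 0;  out={1}∪out(0)={1}
  fail(7) 'b': from fail(0)=0 chase 'b': 0 ⇒ 0;  out=∅∪out(0)=∅
  fail(2) 'aa': from fail(1)=0 chase 'a': 0 ⇒ 1;  out={6}∪out(1)={6}
  fail(5) 'da': from fail(4)=0 chase 'a': 0 ⇒ 1;  out={3}∪out(1)={3}
  fail(8) 'ba': from fail(7)=0 chase 'a': 0 ⇒ 1;  out=∅∪out(1)=∅
  fail(11) 'dd': from fail(4)=0 chase 'd': 0 ⇒ 4;  out=∅∪out(4)={1}
  fail(3) 'aac': from fail(2)=1 chase 'c': 1→0 ⇒ 0;  out={0}∪out(0)={0}
  fail(6) 'daa': from fail(5)=1 chase 'a': 1 ⇒ 2;  out={2}∪out(2)={2,6}
  fail(9) 'bad': from fail(8)=1 chase 'd': 1→0 ⇒ 4;  out=∅∪out(4)={1}
  fail(12) 'ddc': from fail(11)=4 chase 'c': 4→0 ⇒ 0;  out={5}∪out(0)={5}
  fail(10) 'badd': from fail(9)=4 chase 'd': 4 ⇒ 11;  out={4}∪out(11)={1,4}

Run:
pos 0 'b': at 7
pos 1 'c': at 0 (via fail)
pos 2 'd': at 4  ** P1@[2:2]
pos 3 'd': at 11  ** P1@[3:3]
pos 4 'c': at 12  ** P5@[2:4]
pos 5 'c': at 0 (via fail)
pos 6 'd': at 4  ** P1@[6:6]
pos 7 'd': at 11  ** P1@[7:7]
pos 8 'c': at 12  ** P5@[6:8]
pos 9 'd': at 4 (via fail)  ** P1@[9:9]
pos 10 'a': at 5  ** P3@[9:10]
pos 11 'a': at 6  ** P2@[9:11],P6@[10:11]
pos 12 'b': at 7 (via fail)
pos 13 'c': at 0 (via fail)
pos 14 'a': at 1
pos 15 'b': at 7 (via fail)
pos 16 'd': at 4 (via fail)  ** P1@[16:16]
pos 17 'a': at 5  ** P3@[16:17]
pos 18 'a': at 6  ** P2@[16:18],P6@[17:18]
pos 19 'd': at 4 (via fail)  ** P1@[19:19]
pos 20 'a': at 5  ** P3@[19:20]
pos 21 'a': at 6  ** P2@[19:21],P6@[20:21]
pos 22 'a': at 2 (via fail)  ** P6@[21:22]
pos 23 'd': at 4 (via fail)  ** P1@[23:23]
pos 24 'b': at 7 (via fail)
pos 25 'd': at 4 (via fail)  ** P1@[25:25]
pos 26 'a': at 5  ** P3@[25:26]
pos 27 'a': at 6  ** P2@[25:27],P6@[26:27]
pos 28 'c': at 3 (via fail)  ** P0@[26:28]
pos 29 'd': at 4 (via fail)  ** P1@[29:29]
pos 30 'a': at 5  ** P3@[29:30]
pos 31 'd': at 4 (via fail)  ** P1@[31:31]
pos 32 'a': at 5  ** P3@[31:32]
pos 33 'a': at 6  ** P2@[31:33],P6@[32:33]
pos 34 'a': at 2 (via fail)  ** P6@[33:34]
pos 35 'a': at 2 (via fail)  ** P6@[34:35]
pos 36 'c': at 3  ** P0@[34:36]
pos 37 'a': at 1 (via fail)
pos 38 'a': at 2  ** P6@[37:38]
pos 39 'd': at 4 (via fail)  ** P1@[39:39]
pos 40 'a': at 5  ** P3@[39:40]
pos 41 'b': at 7 (via fail)
pos 42 'a': at 8
pos 43 'c': at 0 (via fail)

Result: [[2,1],[3,1],[4,5],[6,1],[7,1],[8,5],[9,1],[10,3],[11,2],[11,6],[16,1],[17,3],[18,2],[18,6],[19,1],[20,3],[21,2],[21,6],[22,6],[23,1],[25,1],[26,3],[27,2],[27,6],[28,0],[29,1],[30,3],[31,1],[32,3],[33,2],[33,6],[34,6],[35,6],[36,0],[38,6],[39,1],[40,3]]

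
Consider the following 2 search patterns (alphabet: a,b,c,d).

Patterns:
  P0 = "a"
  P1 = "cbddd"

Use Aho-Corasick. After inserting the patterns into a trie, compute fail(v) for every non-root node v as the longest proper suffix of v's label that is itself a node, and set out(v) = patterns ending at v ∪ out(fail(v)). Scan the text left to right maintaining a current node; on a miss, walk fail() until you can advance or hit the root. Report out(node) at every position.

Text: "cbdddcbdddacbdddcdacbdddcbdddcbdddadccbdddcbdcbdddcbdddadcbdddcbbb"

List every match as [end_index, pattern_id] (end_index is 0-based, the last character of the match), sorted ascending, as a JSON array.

Build:
Trie nodes:
  n0 'ε': a→1 c→2
  n1 'a': ·  ←P0
  n2 'c': b→3
  n3 'cb': d→4
  n4 'cbd': d→5
  n5 'cbdd': d→6
  n6 'cbddd': ·  ←P1

Failure links (BFS by depth):
  fail(1) 'a': from fail(0)=0 chase 'a': 0 ⇒ 0;  out={0}∪out(0)={0}
  fail(2) 'c': from fail(0)=0 chase 'c': 0 ⇒ 0;  out=∅∪out(0)=∅
  fail(3) 'cb': from fail(2)=0 chase 'b': 0 ⇒ 0;  out=∅∪out(0)=∅
  fail(4) 'cbd': from fail(3)=0 chase 'd': 0 ⇒ 0;  out=∅∪out(0)=∅
  fail(5) 'cbdd': from fail(4)=0 chase 'd': 0 ⇒ 0;  out=∅∪out(0)=∅
  fail(6) 'cbddd': from fail(5)=0 chase 'd': 0 ⇒ 0;  out={1}∪out(0)={1}

Run:
i=0 'c': node 0→2
i=1 'b': node 2→3
i=2 'd': node 3→4
i=3 'd': node 4→5
i=4 'd': node 5→6  → match P1@[0:4]
i=5 'c': node 6→2 (fail-walked)
i=6 'b': node 2→3
i=7 'd': node 3→4
i=8 'd': node 4→5
i=9 'd': node 5→6  → match P1@[5:9]
i=10 'a': node 6→1 (fail-walked)  → match P0@[10:10]
i=11 'c': node 1→2 (fail-walked)
i=12 'b': node 2→3
i=13 'd': node 3→4
i=14 'd': node 4→5
i=15 'd': node 5→6  → match P1@[11:15]
i=16 'c': node 6→2 (fail-walked)
i=17 'd': node 2→0 (fail-walked)
i=18 'a': node 0→1  → match P0@[18:18]
i=19 'c': node 1→2 (fail-walked)
i=20 'b': node 2→3
i=21 'd': node 3→4
i=22 'd': node 4→5
i=23 'd': node 5→6  → match P1@[19:23]
i=24 'c': node 6→2 (fail-walked)
i=25 'b': node 2→3
i=26 'd': node 3→4
i=27 'd': node 4→5
i=28 'd': node 5→6  → match P1@[24:28]
i=29 'c': node 6→2 (fail-walked)
i=30 'b': node 2→3
i=31 'd': node 3→4
i=32 'd': node 4→5
i=33 'd': node 5→6  → match P1@[29:33]
i=34 'a': node 6→1 (fail-walked)  → match P0@[34:34]
i=35 'd': node 1→0 (fail-walked)
i=36 'c': node 0→2
i=37 'c': node 2→2 (fail-walked)
i=38 'b': node 2→3
i=39 'd': node 3→4
i=40 'd': node 4→5
i=41 'd': node 5→6  → match P1@[37:41]
i=42 'c': node 6→2 (fail-walked)
i=43 'b': node 2→3
i=44 'd': node 3→4
i=45 'c': node 4→2 (fail-walked)
i=46 'b': node 2→3
i=47 'd': node 3→4
i=48 'd': node 4→5
i=49 'd': node 5→6  → match P1@[45:49]
i=50 'c': node 6→2 (fail-walked)
i=51 'b': node 2→3
i=52 'd': node 3→4
i=53 'd': node 4→5
i=54 'd': node 5→6  → match P1@[50:54]
i=55 'a': node 6→1 (fail-walked)  → match P0@[55:55]
i=56 'd': node 1→0 (fail-walked)
i=57 'c': node 0→2
i=58 'b': node 2→3
i=59 'd': node 3→4
i=60 'd': node 4→5
i=61 'd': node 5→6  → match P1@[57:61]
i=62 'c': node 6→2 (fail-walked)
i=63 'b': node 2→3
i=64 'b': node 3→0 (fail-walked)
i=65 'b': node 0→0

Result: [[4,1],[9,1],[10,0],[15,1],[18,0],[23,1],[28,1],[33,1],[34,0],[41,1],[49,1],[54,1],[55,0],[61,1]]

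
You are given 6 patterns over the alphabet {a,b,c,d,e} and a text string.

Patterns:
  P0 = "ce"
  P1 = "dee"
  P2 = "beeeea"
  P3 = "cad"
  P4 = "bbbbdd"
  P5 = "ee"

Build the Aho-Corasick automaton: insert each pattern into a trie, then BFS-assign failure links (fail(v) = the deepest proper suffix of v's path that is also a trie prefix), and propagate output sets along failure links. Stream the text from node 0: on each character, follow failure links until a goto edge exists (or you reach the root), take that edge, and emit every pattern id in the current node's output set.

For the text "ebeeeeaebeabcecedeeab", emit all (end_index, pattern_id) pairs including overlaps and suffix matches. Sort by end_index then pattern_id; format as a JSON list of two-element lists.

Construct AC machine:
Trie nodes:
  n0 'ε': b→6 c→1 d→3 e→19
  n1 'c': a→12 e→2
  n2 'ce': ·  ←P0
  n3 'd': e→4
  n4 'de': e→5
  n5 'dee': ·  ←P1
  n6 'b': b→14 e→7
  n7 'be': e→8
  n8 'bee': e→9
  n9 'beee': e→10
  n10 'beeee': a→11
  n11 'beeeea': ·  ←P2
  n12 'ca': d→13
  n13 'cad': ·  ←P3
  n14 'bb': b→15
  n15 'bbb': b→16
  n16 'bbbb': d→17
  n17 'bbbbd': d→18
  n18 'bbbbdd': ·  ←P4
  n19 'e': e→20
  n20 'ee': ·  ←P5

BFS fail/out derivation:
  fail(1) 'c': from fail(0)=0 chase 'c': 0 ⇒ 0;  out=∅∪out(0)=∅
  fail(3) 'd': from fail(0)=0 chase 'd': 0 ⇒ 0;  out=∅∪out(0)=∅
  fail(6) 'b': from fail(0)=0 chase 'b': 0 ⇒ 0;  out=∅∪out(0)=∅
  fail(19) 'e': from fail(0)=0 chase 'e': 0 ⇒ 0;  out=∅∪out(0)=∅
  fail(2) 'ce': from fail(1)=0 chase 'e': 0 ⇒ 19;  out={0}∪out(19)={0}
  fail(4) 'de': from fail(3)=0 chase 'e': 0 ⇒ 19;  out=∅∪out(19)=∅
  fail(7) 'be': from fail(6)=0 chase 'e': 0 ⇒ 19;  out=∅∪out(19)=∅
  fail(12) 'ca': from fail(1)=0 chase 'a': 0 ⇒ 0;  out=∅∪out(0)=∅
  fail(14) 'bb': from fail(6)=0 chase 'b': 0 ⇒ 6;  out=∅∪out(6)=∅
  fail(20) 'ee': from fail(19)=0 chase 'e': 0 ⇒ 19;  out={5}∪out(19)={5}
  fail(5) 'dee': from fail(4)=19 chase 'e': 19 ⇒ 20;  out={1}∪out(20)={1,5}
  fail(8) 'bee': from fail(7)=19 chase 'e': 19 ⇒ 20;  out=∅∪out(20)={5}
  fail(13) 'cad': from fail(12)=0 chase 'd': 0 ⇒ 3;  out={3}∪out(3)={3}
  fail(15) 'bbb': from fail(14)=6 chase 'b': 6 ⇒ 14;  out=∅∪out(14)=∅
  fail(9) 'beee': from fail(8)=20 chase 'e': 20→19 ⇒ 20;  out=∅∪out(20)={5}
  fail(16) 'bbbb': from fail(15)=14 chase 'b': 14 ⇒ 15;  out=∅∪out(15)=∅
  fail(10) 'beeee': from fail(9)=20 chase 'e': 20→19 ⇒ 20;  out=∅∪out(20)={5}
  fail(17) 'bbbbd': from fail(16)=15 chase 'd': 15→14→6→0 ⇒ 3;  out=∅∪out(3)=∅
  fail(11) 'beeeea': from fail(10)=20 chase 'a': 20→19→0 ⇒ 0;  out={2}∪out(0)={2}
  fail(18) 'bbbbdd': from fail(17)=3 chase 'd': 3→0 ⇒ 3;  out={4}∪out(3)={4}

Run:
[0] read 'e'  n0⇒n19
[1] read 'b'  n19⇒n6 (fail-walked)
[2] read 'e'  n6⇒n7
[3] read 'e'  n7⇒n8  ** P5@[2:3]
[4] read 'e'  n8⇒n9  ** P5@[3:4]
[5] read 'e'  n9⇒n10  ** P5@[4:5]
[6] read 'a'  n10⇒n11  ** P2@[1:6]
[7] read 'e'  n11⇒n19 (fail-walked)
[8] read 'b'  n19⇒n6 (fail-walked)
[9] read 'e'  n6⇒n7
[10] read 'a'  n7⇒n0 (fail-walked)
[11] read 'b'  n0⇒n6
[12] read 'c'  n6⇒n1 (fail-walked)
[13] read 'e'  n1⇒n2  ** P0@[12:13]
[14] read 'c'  n2⇒n1 (fail-walked)
[15] read 'e'  n1⇒n2  ** P0@[14:15]
[16] read 'd'  n2⇒n3 (fail-walked)
[17] read 'e'  n3⇒n4
[18] read 'e'  n4⇒n5  ** P1@[16:18],P5@[17:18]
[19] read 'a'  n5⇒n0 (fail-walked)
[20] read 'b'  n0⇒n6

Matches: [[3,5],[4,5],[5,5],[6,2],[13,0],[15,0],[18,1],[18,5]]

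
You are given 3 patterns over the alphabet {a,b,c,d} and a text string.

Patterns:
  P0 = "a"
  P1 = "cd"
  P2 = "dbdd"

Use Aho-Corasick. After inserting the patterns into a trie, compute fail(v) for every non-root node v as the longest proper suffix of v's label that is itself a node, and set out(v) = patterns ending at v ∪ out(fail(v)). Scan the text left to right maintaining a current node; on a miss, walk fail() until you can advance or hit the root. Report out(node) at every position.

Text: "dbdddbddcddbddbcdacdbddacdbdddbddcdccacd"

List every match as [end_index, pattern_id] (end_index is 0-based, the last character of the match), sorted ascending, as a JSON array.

Build automaton:
Trie nodes:
  0='ε' goto a→1 c→2 d→4
  1='a' goto ·  ←P0
  2='c' goto d→3
  3='cd' goto ·  ←P1
  4='d' goto b→5
  5='db' goto d→6
  6='dbd' goto d→7
  7='dbdd' goto ·  ←P2

Failure links (BFS by depth):
  n1('a'): parent n0 fail=0; on 'a' 0 → fail=0;  out {0}∪∅={0}
  n2('c'): parent n0 fail=0; on 'c' 0 → fail=0;  out ∅∪∅=∅
  n4('d'): parent n0 fail=0; on 'd' 0 → fail=0;  out ∅∪∅=∅
  n3('cd'): parent n2 fail=0; on 'd' 0 → fail=4;  out {1}∪∅={1}
  n5('db'): parent n4 fail=0; on 'b' 0 → fail=0;  out ∅∪∅=∅
  n6('dbd'): parent n5 fail=0; on 'd' 0 → fail=4;  out ∅∪∅=∅
  n7('dbdd'): parent n6 fail=4; on 'd' 4→0 → fail=4;  out {2}∪∅={2}

Text stream:
i=0 'd': node 0→4
i=1 'b': node 4→5
i=2 'd': node 5→6
i=3 'd': node 6→7  emit P2@[0:3]
i=4 'd': node 7→4 (fail-walked)
i=5 'b': node 4→5
i=6 'd': node 5→6
i=7 'd': node 6→7  emit P2@[4:7]
i=8 'c': node 7→2 (fail-walked)
i=9 'd': node 2→3  emit P1@[8:9]
i=10 'd': node 3→4 (fail-walked)
i=11 'b': node 4→5
i=12 'd': node 5→6
i=13 'd': node 6→7  emit P2@[10:13]
i=14 'b': node 7→5 (fail-walked)
i=15 'c': node 5→2 (fail-walked)
i=16 'd': node 2→3  emit P1@[15:16]
i=17 'a': node 3→1 (fail-walked)  emit P0@[17:17]
i=18 'c': node 1→2 (fail-walked)
i=19 'd': node 2→3  emit P1@[18:19]
i=20 'b': node 3→5 (fail-walked)
i=21 'd': node 5→6
i=22 'd': node 6→7  emit P2@[19:22]
i=23 'a': node 7→1 (fail-walked)  emit P0@[23:23]
i=24 'c': node 1→2 (fail-walked)
i=25 'd': node 2→3  emit P1@[24:25]
i=26 'b': node 3→5 (fail-walked)
i=27 'd': node 5→6
i=28 'd': node 6→7  emit P2@[25:28]
i=29 'd': node 7→4 (fail-walked)
i=30 'b': node 4→5
i=31 'd': node 5→6
i=32 'd': node 6→7  emit P2@[29:32]
i=33 'c': node 7→2 (fail-walked)
i=34 'd': node 2→3  emit P1@[33:34]
i=35 'c': node 3→2 (fail-walked)
i=36 'c': node 2→2 (fail-walked)
i=37 'a': node 2→1 (fail-walked)  emit P0@[37:37]
i=38 'c': node 1→2 (fail-walked)
i=39 'd': node 2→3  emit P1@[38:39]

Matches: [[3,2],[7,2],[9,1],[13,2],[16,1],[17,0],[19,1],[22,2],[23,0],[25,1],[28,2],[32,2],[34,1],[37,0],[39,1]]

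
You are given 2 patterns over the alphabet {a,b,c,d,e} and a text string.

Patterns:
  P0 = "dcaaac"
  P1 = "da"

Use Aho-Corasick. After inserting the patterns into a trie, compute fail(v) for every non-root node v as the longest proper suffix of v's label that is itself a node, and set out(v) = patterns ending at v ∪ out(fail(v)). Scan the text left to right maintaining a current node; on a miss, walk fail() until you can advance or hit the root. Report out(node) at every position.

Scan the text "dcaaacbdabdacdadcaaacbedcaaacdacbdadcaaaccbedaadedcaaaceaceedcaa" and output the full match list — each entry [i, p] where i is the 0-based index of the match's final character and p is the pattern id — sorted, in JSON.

Build:
Trie (insert patterns):
  0='ε' goto d→1
  1='d' goto a→7 c→2
  2='dc' goto a→3
  3='dca' goto a→4
  4='dcaa' goto a→5
  5='dcaaa' goto c→6
  6='dcaaac' goto ·  ←P0
  7='da' goto ·  ←P1

BFS fail/out derivation:
  n1('d'): parent n0 fail=0; on 'd' 0 → fail=0;  out ∅∪∅=∅
  n2('dc'): parent n1 fail=0; on 'c' 0 → fail=0;  out ∅∪∅=∅
  n7('da'): parent n1 fail=0; on 'a' 0 → fail=0;  out {1}∪∅={1}
  n3('dca'): parent n2 fail=0; on 'a' 0 → fail=0;  out ∅∪∅=∅
  n4('dcaa'): parent n3 fail=0; on 'a' 0 → fail=0;  out ∅∪∅=∅
  n5('dcaaa'): parent n4 fail=0; on 'a' 0 → fail=0;  out ∅∪∅=∅
  n6('dcaaac'): parent n5 fail=0; on 'c' 0 → fail=0;  out {0}∪∅={0}

Scan:
[0] read 'd'  n0⇒n1
[1] read 'c'  n1⇒n2
[2] read 'a'  n2⇒n3
[3] read 'a'  n3⇒n4
[4] read 'a'  n4⇒n5
[5] read 'c'  n5⇒n6  emit P0@[0:5]
[6] read 'b'  n6⇒n0 (via fail)
[7] read 'd'  n0⇒n1
[8] read 'a'  n1⇒n7  emit P1@[7:8]
[9] read 'b'  n7⇒n0 (via fail)
[10] read 'd'  n0⇒n1
[11] read 'a'  n1⇒n7  emit P1@[10:11]
[12] read 'c'  n7⇒n0 (via fail)
[13] read 'd'  n0⇒n1
[14] read 'a'  n1⇒n7  emit P1@[13:14]
[15] read 'd'  n7⇒n1 (via fail)
[16] read 'c'  n1⇒n2
[17] read 'a'  n2⇒n3
[18] read 'a'  n3⇒n4
[19] read 'a'  n4⇒n5
[20] read 'c'  n5⇒n6  emit P0@[15:20]
[21] read 'b'  n6⇒n0 (via fail)
[22] read 'e'  n0⇒n0
[23] read 'd'  n0⇒n1
[24] read 'c'  n1⇒n2
[25] read 'a'  n2⇒n3
[26] read 'a'  n3⇒n4
[27] read 'a'  n4⇒n5
[28] read 'c'  n5⇒n6  emit P0@[23:28]
[29] read 'd'  n6⇒n1 (via fail)
[30] read 'a'  n1⇒n7  emit P1@[29:30]
[31] read 'c'  n7⇒n0 (via fail)
[32] read 'b'  n0⇒n0
[33] read 'd'  n0⇒n1
[34] read 'a'  n1⇒n7  emit P1@[33:34]
[35] read 'd'  n7⇒n1 (via fail)
[36] read 'c'  n1⇒n2
[37] read 'a'  n2⇒n3
[38] read 'a'  n3⇒n4
[39] read 'a'  n4⇒n5
[40] read 'c'  n5⇒n6  emit P0@[35:40]
[41] read 'c'  n6⇒n0 (via fail)
[42] read 'b'  n0⇒n0
[43] read 'e'  n0⇒n0
[44] read 'd'  n0⇒n1
[45] read 'a'  n1⇒n7  emit P1@[44:45]
[46] read 'a'  n7⇒n0 (via fail)
[47] read 'd'  n0⇒n1
[48] read 'e'  n1⇒n0 (via fail)
[49] read 'd'  n0⇒n1
[50] read 'c'  n1⇒n2
[51] read 'a'  n2⇒n3
[52] read 'a'  n3⇒n4
[53] read 'a'  n4⇒n5
[54] read 'c'  n5⇒n6  emit P0@[49:54]
[55] read 'e'  n6⇒n0 (via fail)
[56] read 'a'  n0⇒n0
[57] read 'c'  n0⇒n0
[58] read 'e'  n0⇒n0
[59] read 'e'  n0⇒n0
[60] read 'd'  n0⇒n1
[61] read 'c'  n1⇒n2
[62] read 'a'  n2⇒n3
[63] read 'a'  n3⇒n4

Result: [[5,0],[8,1],[11,1],[14,1],[20,0],[28,0],[30,1],[34,1],[40,0],[45,1],[54,0]]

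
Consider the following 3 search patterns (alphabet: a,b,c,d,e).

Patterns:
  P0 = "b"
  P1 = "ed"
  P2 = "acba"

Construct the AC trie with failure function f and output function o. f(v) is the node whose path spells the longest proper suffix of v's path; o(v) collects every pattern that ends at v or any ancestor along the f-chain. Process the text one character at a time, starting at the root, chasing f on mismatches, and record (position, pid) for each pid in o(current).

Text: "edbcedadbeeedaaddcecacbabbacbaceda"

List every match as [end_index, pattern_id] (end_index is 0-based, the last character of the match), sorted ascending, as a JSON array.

Build:
Trie nodes:
  n0 'ε': a→4 b→1 e→2
  n1 'b': ·  [P0 ends]
  n2 'e': d→3
  n3 'ed': ·  [P1 ends]
  n4 'a': c→5
  n5 'ac': b→6
  n6 'acb': a→7
  n7 'acba': ·  [P2 ends]

Failure links (BFS by depth):
  n1('b'): parent n0 fail=0; on 'b' 0 → fail=0;  out {0}∪∅={0}
  n2('e'): parent n0 fail=0; on 'e' 0 → fail=0;  out ∅∪∅=∅
  n4('a'): parent n0 fail=0; on 'a' 0 → fail=0;  out ∅∪∅=∅
  n3('ed'): parent n2 fail=0; on 'd' 0 → fail=0;  out {1}∪∅={1}
  n5('ac'): parent n4 fail=0; on 'c' 0 → fail=0;  out ∅∪∅=∅
  n6('acb'): parent n5 fail=0; on 'b' 0 → fail=1;  out ∅∪{0}={0}
  n7('acba'): parent n6 fail=1; on 'a' 1→0 → fail=4;  out {2}∪∅={2}

Scan:
i=0 'e': node 0→2
i=1 'd': node 2→3  → match P1@[0:1]
i=2 'b': node 3→1 ·f  → match P0@[2:2]
i=3 'c': node 1→0 ·f
i=4 'e': node 0→2
i=5 'd': node 2→3  → match P1@[4:5]
i=6 'a': node 3→4 ·f
i=7 'd': node 4→0 ·f
i=8 'b': node 0→1  → match P0@[8:8]
i=9 'e': node 1→2 ·f
i=10 'e': node 2→2 ·f
i=11 'e': node 2→2 ·f
i=12 'd': node 2→3  → match P1@[11:12]
i=13 'a': node 3→4 ·f
i=14 'a': node 4→4 ·f
i=15 'd': node 4→0 ·f
i=16 'd': node 0→0
i=17 'c': node 0→0
i=18 'e': node 0→2
i=19 'c': node 2→0 ·f
i=20 'a': node 0→4
i=21 'c': node 4→5
i=22 'b': node 5→6  → match P0@[22:22]
i=23 'a': node 6→7  → match P2@[20:23]
i=24 'b': node 7→1 ·f  → match P0@[24:24]
i=25 'b': node 1→1 ·f  → match P0@[25:25]
i=26 'a': node 1→4 ·f
i=27 'c': node 4→5
i=28 'b': node 5→6  → match P0@[28:28]
i=29 'a': node 6→7  → match P2@[26:29]
i=30 'c': node 7→5 ·f
i=31 'e': node 5→2 ·f
i=32 'd': node 2→3  → match P1@[31:32]
i=33 'a': node 3→4 ·f

Result: [[1,1],[2,0],[5,1],[8,0],[12,1],[22,0],[23,2],[24,0],[25,0],[28,0],[29,2],[32,1]]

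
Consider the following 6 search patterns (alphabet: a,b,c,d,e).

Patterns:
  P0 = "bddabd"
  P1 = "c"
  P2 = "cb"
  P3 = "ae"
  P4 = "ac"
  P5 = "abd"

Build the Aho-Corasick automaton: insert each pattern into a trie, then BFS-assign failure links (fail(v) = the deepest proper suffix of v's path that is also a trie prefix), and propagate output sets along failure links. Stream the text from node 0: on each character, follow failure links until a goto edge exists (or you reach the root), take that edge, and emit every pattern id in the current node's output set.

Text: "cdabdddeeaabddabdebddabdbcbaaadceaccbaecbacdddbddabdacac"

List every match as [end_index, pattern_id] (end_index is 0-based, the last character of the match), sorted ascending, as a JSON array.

Construct AC machine:
Trie (insert patterns):
  n0 'ε': a→9 b→1 c→7
  n1 'b': d→2
  n2 'bd': d→3
  n3 'bdd': a→4
  n4 'bdda': b→5
  n5 'bddab': d→6
  n6 'bddabd': ·  ←P0
  n7 'c': b→8  ←P1
  n8 'cb': ·  ←P2
  n9 'a': b→12 c→11 e→10
  n10 'ae': ·  ←P3
  n11 'ac': ·  ←P4
  n12 'ab': d→13
  n13 'abd': ·  ←P5

BFS fail/out derivation:
  n1('b'): parent n0 fail=0; on 'b' 0 → fail=0;  out ∅∪∅=∅
  n7('c'): parent n0 fail=0; on 'c' 0 → fail=0;  out {1}∪∅={1}
  n9('a'): parent n0 fail=0; on 'a' 0 → fail=0;  out ∅∪∅=∅
  n2('bd'): parent n1 fail=0; on 'd' 0 → fail=0;  out ∅∪∅=∅
  n8('cb'): parent n7 fail=0; on 'b' 0 → fail=1;  out {2}∪∅={2}
  n10('ae'): parent n9 fail=0; on 'e' 0 → fail=0;  out {3}∪∅={3}
  n11('ac'): parent n9 fail=0; on 'c' 0 → fail=7;  out {4}∪{1}={1,4}
  n12('ab'): parent n9 fail=0; on 'b' 0 → fail=1;  out ∅∪∅=∅
  n3('bdd'): parent n2 fail=0; on 'd' 0 → fail=0;  out ∅∪∅=∅
  n13('abd'): parent n12 fail=1; on 'd' 1 → fail=2;  out {5}∪∅={5}
  n4('bdda'): parent n3 fail=0; on 'a' 0 → fail=9;  out ∅∪∅=∅
  n5('bddab'): parent n4 fail=9; on 'b' 9 → fail=12;  out ∅∪∅=∅
  n6('bddabd'): parent n5 fail=12; on 'd' 12 → fail=13;  out {0}∪{5}={0,5}

Text stream:
pos 0 'c': at 7  emit P1@[0:0]
pos 1 'd': at 0 (via fail)
pos 2 'a': at 9
pos 3 'b': at 12
pos 4 'd': at 13  emit P5@[2:4]
pos 5 'd': at 3 (via fail)
pos 6 'd': at 0 (via fail)
pos 7 'e': at 0
pos 8 'e': at 0
pos 9 'a': at 9
pos 10 'a': at 9 (via fail)
pos 11 'b': at 12
pos 12 'd': at 13  emit P5@[10:12]
pos 13 'd': at 3 (via fail)
pos 14 'a': at 4
pos 15 'b': at 5
pos 16 'd': at 6  emit P0@[11:16],P5@[14:16]
pos 17 'e': at 0 (via fail)
pos 18 'b': at 1
pos 19 'd': at 2
pos 20 'd': at 3
pos 21 'a': at 4
pos 22 'b': at 5
pos 23 'd': at 6  emit P0@[18:23],P5@[21:23]
pos 24 'b': at 1 (via fail)
pos 25 'c': at 7 (via fail)  emit P1@[25:25]
pos 26 'b': at 8  emit P2@[25:26]
pos 27 'a': at 9 (via fail)
pos 28 'a': at 9 (via fail)
pos 29 'a': at 9 (via fail)
pos 30 'd': at 0 (via fail)
pos 31 'c': at 7  emit P1@[31:31]
pos 32 'e': at 0 (via fail)
pos 33 'a': at 9
pos 34 'c': at 11  emit P1@[34:34],P4@[33:34]
pos 35 'c': at 7 (via fail)  emit P1@[35:35]
pos 36 'b': at 8  emit P2@[35:36]
pos 37 'a': at 9 (via fail)
pos 38 'e': at 10  emit P3@[37:38]
pos 39 'c': at 7 (via fail)  emit P1@[39:39]
pos 40 'b': at 8  emit P2@[39:40]
pos 41 'a': at 9 (via fail)
pos 42 'c': at 11  emit P1@[42:42],P4@[41:42]
pos 43 'd': at 0 (via fail)
pos 44 'd': at 0
pos 45 'd': at 0
pos 46 'b': at 1
pos 47 'd': at 2
pos 48 'd': at 3
pos 49 'a': at 4
pos 50 'b': at 5
pos 51 'd': at 6  emit P0@[46:51],P5@[49:51]
pos 52 'a': at 9 (via fail)
pos 53 'c': at 11  emit P1@[53:53],P4@[52:53]
pos 54 'a': at 9 (via fail)
pos 55 'c': at 11  emit P1@[55:55],P4@[54:55]

All matches (sorted): [[0,1],[4,5],[12,5],[16,0],[16,5],[23,0],[23,5],[25,1],[26,2],[31,1],[34,1],[34,4],[35,1],[36,2],[38,3],[39,1],[40,2],[42,1],[42,4],[51,0],[51,5],[53,1],[53,4],[55,1],[55,4]]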